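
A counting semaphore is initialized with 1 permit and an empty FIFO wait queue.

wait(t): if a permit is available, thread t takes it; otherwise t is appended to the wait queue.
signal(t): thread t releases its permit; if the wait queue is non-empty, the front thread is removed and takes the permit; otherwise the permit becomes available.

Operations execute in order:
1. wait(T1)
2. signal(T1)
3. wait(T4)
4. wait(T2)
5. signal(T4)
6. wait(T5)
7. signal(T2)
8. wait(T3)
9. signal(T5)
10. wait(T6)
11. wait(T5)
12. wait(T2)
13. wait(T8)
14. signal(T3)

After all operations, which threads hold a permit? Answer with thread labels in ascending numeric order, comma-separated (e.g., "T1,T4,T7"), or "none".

Step 1: wait(T1) -> count=0 queue=[] holders={T1}
Step 2: signal(T1) -> count=1 queue=[] holders={none}
Step 3: wait(T4) -> count=0 queue=[] holders={T4}
Step 4: wait(T2) -> count=0 queue=[T2] holders={T4}
Step 5: signal(T4) -> count=0 queue=[] holders={T2}
Step 6: wait(T5) -> count=0 queue=[T5] holders={T2}
Step 7: signal(T2) -> count=0 queue=[] holders={T5}
Step 8: wait(T3) -> count=0 queue=[T3] holders={T5}
Step 9: signal(T5) -> count=0 queue=[] holders={T3}
Step 10: wait(T6) -> count=0 queue=[T6] holders={T3}
Step 11: wait(T5) -> count=0 queue=[T6,T5] holders={T3}
Step 12: wait(T2) -> count=0 queue=[T6,T5,T2] holders={T3}
Step 13: wait(T8) -> count=0 queue=[T6,T5,T2,T8] holders={T3}
Step 14: signal(T3) -> count=0 queue=[T5,T2,T8] holders={T6}
Final holders: T6

Answer: T6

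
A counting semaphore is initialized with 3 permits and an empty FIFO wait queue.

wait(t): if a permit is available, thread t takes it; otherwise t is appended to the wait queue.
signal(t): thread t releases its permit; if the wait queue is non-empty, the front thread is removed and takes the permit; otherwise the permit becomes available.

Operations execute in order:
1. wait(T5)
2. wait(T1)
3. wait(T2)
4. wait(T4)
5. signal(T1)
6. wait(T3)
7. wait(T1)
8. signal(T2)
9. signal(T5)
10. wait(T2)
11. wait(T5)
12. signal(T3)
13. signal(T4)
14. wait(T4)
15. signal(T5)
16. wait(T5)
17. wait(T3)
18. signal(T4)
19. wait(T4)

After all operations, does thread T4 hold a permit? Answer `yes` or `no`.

Answer: no

Derivation:
Step 1: wait(T5) -> count=2 queue=[] holders={T5}
Step 2: wait(T1) -> count=1 queue=[] holders={T1,T5}
Step 3: wait(T2) -> count=0 queue=[] holders={T1,T2,T5}
Step 4: wait(T4) -> count=0 queue=[T4] holders={T1,T2,T5}
Step 5: signal(T1) -> count=0 queue=[] holders={T2,T4,T5}
Step 6: wait(T3) -> count=0 queue=[T3] holders={T2,T4,T5}
Step 7: wait(T1) -> count=0 queue=[T3,T1] holders={T2,T4,T5}
Step 8: signal(T2) -> count=0 queue=[T1] holders={T3,T4,T5}
Step 9: signal(T5) -> count=0 queue=[] holders={T1,T3,T4}
Step 10: wait(T2) -> count=0 queue=[T2] holders={T1,T3,T4}
Step 11: wait(T5) -> count=0 queue=[T2,T5] holders={T1,T3,T4}
Step 12: signal(T3) -> count=0 queue=[T5] holders={T1,T2,T4}
Step 13: signal(T4) -> count=0 queue=[] holders={T1,T2,T5}
Step 14: wait(T4) -> count=0 queue=[T4] holders={T1,T2,T5}
Step 15: signal(T5) -> count=0 queue=[] holders={T1,T2,T4}
Step 16: wait(T5) -> count=0 queue=[T5] holders={T1,T2,T4}
Step 17: wait(T3) -> count=0 queue=[T5,T3] holders={T1,T2,T4}
Step 18: signal(T4) -> count=0 queue=[T3] holders={T1,T2,T5}
Step 19: wait(T4) -> count=0 queue=[T3,T4] holders={T1,T2,T5}
Final holders: {T1,T2,T5} -> T4 not in holders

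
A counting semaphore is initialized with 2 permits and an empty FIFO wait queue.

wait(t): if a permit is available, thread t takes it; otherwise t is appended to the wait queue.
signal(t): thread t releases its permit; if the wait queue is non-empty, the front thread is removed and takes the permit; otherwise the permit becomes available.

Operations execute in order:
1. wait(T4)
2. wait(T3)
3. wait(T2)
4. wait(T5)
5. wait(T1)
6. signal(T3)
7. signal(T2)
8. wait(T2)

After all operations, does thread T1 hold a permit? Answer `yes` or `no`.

Answer: no

Derivation:
Step 1: wait(T4) -> count=1 queue=[] holders={T4}
Step 2: wait(T3) -> count=0 queue=[] holders={T3,T4}
Step 3: wait(T2) -> count=0 queue=[T2] holders={T3,T4}
Step 4: wait(T5) -> count=0 queue=[T2,T5] holders={T3,T4}
Step 5: wait(T1) -> count=0 queue=[T2,T5,T1] holders={T3,T4}
Step 6: signal(T3) -> count=0 queue=[T5,T1] holders={T2,T4}
Step 7: signal(T2) -> count=0 queue=[T1] holders={T4,T5}
Step 8: wait(T2) -> count=0 queue=[T1,T2] holders={T4,T5}
Final holders: {T4,T5} -> T1 not in holders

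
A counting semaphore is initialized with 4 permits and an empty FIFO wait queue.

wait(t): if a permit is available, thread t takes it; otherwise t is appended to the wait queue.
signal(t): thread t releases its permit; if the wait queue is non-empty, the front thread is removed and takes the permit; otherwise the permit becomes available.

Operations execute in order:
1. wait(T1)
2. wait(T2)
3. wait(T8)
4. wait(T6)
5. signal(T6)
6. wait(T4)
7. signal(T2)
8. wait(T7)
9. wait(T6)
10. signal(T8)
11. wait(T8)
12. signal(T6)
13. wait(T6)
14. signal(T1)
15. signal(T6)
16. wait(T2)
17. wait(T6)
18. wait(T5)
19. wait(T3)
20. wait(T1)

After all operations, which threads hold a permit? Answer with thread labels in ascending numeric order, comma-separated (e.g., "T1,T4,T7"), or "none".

Step 1: wait(T1) -> count=3 queue=[] holders={T1}
Step 2: wait(T2) -> count=2 queue=[] holders={T1,T2}
Step 3: wait(T8) -> count=1 queue=[] holders={T1,T2,T8}
Step 4: wait(T6) -> count=0 queue=[] holders={T1,T2,T6,T8}
Step 5: signal(T6) -> count=1 queue=[] holders={T1,T2,T8}
Step 6: wait(T4) -> count=0 queue=[] holders={T1,T2,T4,T8}
Step 7: signal(T2) -> count=1 queue=[] holders={T1,T4,T8}
Step 8: wait(T7) -> count=0 queue=[] holders={T1,T4,T7,T8}
Step 9: wait(T6) -> count=0 queue=[T6] holders={T1,T4,T7,T8}
Step 10: signal(T8) -> count=0 queue=[] holders={T1,T4,T6,T7}
Step 11: wait(T8) -> count=0 queue=[T8] holders={T1,T4,T6,T7}
Step 12: signal(T6) -> count=0 queue=[] holders={T1,T4,T7,T8}
Step 13: wait(T6) -> count=0 queue=[T6] holders={T1,T4,T7,T8}
Step 14: signal(T1) -> count=0 queue=[] holders={T4,T6,T7,T8}
Step 15: signal(T6) -> count=1 queue=[] holders={T4,T7,T8}
Step 16: wait(T2) -> count=0 queue=[] holders={T2,T4,T7,T8}
Step 17: wait(T6) -> count=0 queue=[T6] holders={T2,T4,T7,T8}
Step 18: wait(T5) -> count=0 queue=[T6,T5] holders={T2,T4,T7,T8}
Step 19: wait(T3) -> count=0 queue=[T6,T5,T3] holders={T2,T4,T7,T8}
Step 20: wait(T1) -> count=0 queue=[T6,T5,T3,T1] holders={T2,T4,T7,T8}
Final holders: T2,T4,T7,T8

Answer: T2,T4,T7,T8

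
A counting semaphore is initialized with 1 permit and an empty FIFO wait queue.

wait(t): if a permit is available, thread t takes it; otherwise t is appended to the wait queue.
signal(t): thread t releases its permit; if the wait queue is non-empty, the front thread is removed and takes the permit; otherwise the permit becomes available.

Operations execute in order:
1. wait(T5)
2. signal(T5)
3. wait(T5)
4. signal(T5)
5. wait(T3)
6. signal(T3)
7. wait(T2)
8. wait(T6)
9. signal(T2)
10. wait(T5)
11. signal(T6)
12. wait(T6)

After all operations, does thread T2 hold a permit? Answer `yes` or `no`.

Answer: no

Derivation:
Step 1: wait(T5) -> count=0 queue=[] holders={T5}
Step 2: signal(T5) -> count=1 queue=[] holders={none}
Step 3: wait(T5) -> count=0 queue=[] holders={T5}
Step 4: signal(T5) -> count=1 queue=[] holders={none}
Step 5: wait(T3) -> count=0 queue=[] holders={T3}
Step 6: signal(T3) -> count=1 queue=[] holders={none}
Step 7: wait(T2) -> count=0 queue=[] holders={T2}
Step 8: wait(T6) -> count=0 queue=[T6] holders={T2}
Step 9: signal(T2) -> count=0 queue=[] holders={T6}
Step 10: wait(T5) -> count=0 queue=[T5] holders={T6}
Step 11: signal(T6) -> count=0 queue=[] holders={T5}
Step 12: wait(T6) -> count=0 queue=[T6] holders={T5}
Final holders: {T5} -> T2 not in holders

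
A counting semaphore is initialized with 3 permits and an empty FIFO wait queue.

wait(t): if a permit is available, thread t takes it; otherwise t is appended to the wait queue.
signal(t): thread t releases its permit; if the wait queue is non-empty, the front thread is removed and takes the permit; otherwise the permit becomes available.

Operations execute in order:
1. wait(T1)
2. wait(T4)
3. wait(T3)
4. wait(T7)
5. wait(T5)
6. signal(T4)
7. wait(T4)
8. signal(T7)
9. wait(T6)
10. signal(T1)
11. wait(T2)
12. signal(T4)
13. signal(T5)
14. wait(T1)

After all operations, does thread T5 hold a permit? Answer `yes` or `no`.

Answer: no

Derivation:
Step 1: wait(T1) -> count=2 queue=[] holders={T1}
Step 2: wait(T4) -> count=1 queue=[] holders={T1,T4}
Step 3: wait(T3) -> count=0 queue=[] holders={T1,T3,T4}
Step 4: wait(T7) -> count=0 queue=[T7] holders={T1,T3,T4}
Step 5: wait(T5) -> count=0 queue=[T7,T5] holders={T1,T3,T4}
Step 6: signal(T4) -> count=0 queue=[T5] holders={T1,T3,T7}
Step 7: wait(T4) -> count=0 queue=[T5,T4] holders={T1,T3,T7}
Step 8: signal(T7) -> count=0 queue=[T4] holders={T1,T3,T5}
Step 9: wait(T6) -> count=0 queue=[T4,T6] holders={T1,T3,T5}
Step 10: signal(T1) -> count=0 queue=[T6] holders={T3,T4,T5}
Step 11: wait(T2) -> count=0 queue=[T6,T2] holders={T3,T4,T5}
Step 12: signal(T4) -> count=0 queue=[T2] holders={T3,T5,T6}
Step 13: signal(T5) -> count=0 queue=[] holders={T2,T3,T6}
Step 14: wait(T1) -> count=0 queue=[T1] holders={T2,T3,T6}
Final holders: {T2,T3,T6} -> T5 not in holders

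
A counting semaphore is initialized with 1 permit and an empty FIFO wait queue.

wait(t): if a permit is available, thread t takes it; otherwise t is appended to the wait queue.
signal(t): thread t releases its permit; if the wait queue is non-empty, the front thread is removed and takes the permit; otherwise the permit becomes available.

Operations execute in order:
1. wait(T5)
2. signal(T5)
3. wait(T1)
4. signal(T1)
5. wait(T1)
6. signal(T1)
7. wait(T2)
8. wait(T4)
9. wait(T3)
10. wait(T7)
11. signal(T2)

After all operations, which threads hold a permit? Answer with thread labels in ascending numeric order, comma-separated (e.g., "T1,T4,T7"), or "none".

Answer: T4

Derivation:
Step 1: wait(T5) -> count=0 queue=[] holders={T5}
Step 2: signal(T5) -> count=1 queue=[] holders={none}
Step 3: wait(T1) -> count=0 queue=[] holders={T1}
Step 4: signal(T1) -> count=1 queue=[] holders={none}
Step 5: wait(T1) -> count=0 queue=[] holders={T1}
Step 6: signal(T1) -> count=1 queue=[] holders={none}
Step 7: wait(T2) -> count=0 queue=[] holders={T2}
Step 8: wait(T4) -> count=0 queue=[T4] holders={T2}
Step 9: wait(T3) -> count=0 queue=[T4,T3] holders={T2}
Step 10: wait(T7) -> count=0 queue=[T4,T3,T7] holders={T2}
Step 11: signal(T2) -> count=0 queue=[T3,T7] holders={T4}
Final holders: T4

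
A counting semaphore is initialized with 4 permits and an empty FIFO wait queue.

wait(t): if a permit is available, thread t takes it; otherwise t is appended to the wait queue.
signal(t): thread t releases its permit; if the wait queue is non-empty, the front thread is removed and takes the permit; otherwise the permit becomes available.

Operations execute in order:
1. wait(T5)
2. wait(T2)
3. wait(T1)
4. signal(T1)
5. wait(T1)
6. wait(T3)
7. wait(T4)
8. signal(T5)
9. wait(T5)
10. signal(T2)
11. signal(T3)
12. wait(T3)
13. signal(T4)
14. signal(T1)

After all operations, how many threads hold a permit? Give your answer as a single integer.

Answer: 2

Derivation:
Step 1: wait(T5) -> count=3 queue=[] holders={T5}
Step 2: wait(T2) -> count=2 queue=[] holders={T2,T5}
Step 3: wait(T1) -> count=1 queue=[] holders={T1,T2,T5}
Step 4: signal(T1) -> count=2 queue=[] holders={T2,T5}
Step 5: wait(T1) -> count=1 queue=[] holders={T1,T2,T5}
Step 6: wait(T3) -> count=0 queue=[] holders={T1,T2,T3,T5}
Step 7: wait(T4) -> count=0 queue=[T4] holders={T1,T2,T3,T5}
Step 8: signal(T5) -> count=0 queue=[] holders={T1,T2,T3,T4}
Step 9: wait(T5) -> count=0 queue=[T5] holders={T1,T2,T3,T4}
Step 10: signal(T2) -> count=0 queue=[] holders={T1,T3,T4,T5}
Step 11: signal(T3) -> count=1 queue=[] holders={T1,T4,T5}
Step 12: wait(T3) -> count=0 queue=[] holders={T1,T3,T4,T5}
Step 13: signal(T4) -> count=1 queue=[] holders={T1,T3,T5}
Step 14: signal(T1) -> count=2 queue=[] holders={T3,T5}
Final holders: {T3,T5} -> 2 thread(s)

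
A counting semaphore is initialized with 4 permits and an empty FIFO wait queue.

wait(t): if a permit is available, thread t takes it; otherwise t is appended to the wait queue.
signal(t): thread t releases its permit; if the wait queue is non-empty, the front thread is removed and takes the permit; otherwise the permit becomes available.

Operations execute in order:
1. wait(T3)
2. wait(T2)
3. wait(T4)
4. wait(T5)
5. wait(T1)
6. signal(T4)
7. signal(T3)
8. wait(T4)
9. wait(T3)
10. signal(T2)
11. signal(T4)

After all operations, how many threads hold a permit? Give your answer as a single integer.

Step 1: wait(T3) -> count=3 queue=[] holders={T3}
Step 2: wait(T2) -> count=2 queue=[] holders={T2,T3}
Step 3: wait(T4) -> count=1 queue=[] holders={T2,T3,T4}
Step 4: wait(T5) -> count=0 queue=[] holders={T2,T3,T4,T5}
Step 5: wait(T1) -> count=0 queue=[T1] holders={T2,T3,T4,T5}
Step 6: signal(T4) -> count=0 queue=[] holders={T1,T2,T3,T5}
Step 7: signal(T3) -> count=1 queue=[] holders={T1,T2,T5}
Step 8: wait(T4) -> count=0 queue=[] holders={T1,T2,T4,T5}
Step 9: wait(T3) -> count=0 queue=[T3] holders={T1,T2,T4,T5}
Step 10: signal(T2) -> count=0 queue=[] holders={T1,T3,T4,T5}
Step 11: signal(T4) -> count=1 queue=[] holders={T1,T3,T5}
Final holders: {T1,T3,T5} -> 3 thread(s)

Answer: 3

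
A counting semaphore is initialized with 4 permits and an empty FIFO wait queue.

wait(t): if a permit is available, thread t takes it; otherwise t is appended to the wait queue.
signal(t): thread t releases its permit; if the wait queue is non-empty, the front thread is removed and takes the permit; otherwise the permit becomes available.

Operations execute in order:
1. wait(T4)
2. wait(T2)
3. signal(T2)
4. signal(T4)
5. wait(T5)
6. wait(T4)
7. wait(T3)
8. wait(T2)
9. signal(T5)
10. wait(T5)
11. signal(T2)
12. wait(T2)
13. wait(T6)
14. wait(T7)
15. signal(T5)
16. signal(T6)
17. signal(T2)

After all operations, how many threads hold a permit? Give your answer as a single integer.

Answer: 3

Derivation:
Step 1: wait(T4) -> count=3 queue=[] holders={T4}
Step 2: wait(T2) -> count=2 queue=[] holders={T2,T4}
Step 3: signal(T2) -> count=3 queue=[] holders={T4}
Step 4: signal(T4) -> count=4 queue=[] holders={none}
Step 5: wait(T5) -> count=3 queue=[] holders={T5}
Step 6: wait(T4) -> count=2 queue=[] holders={T4,T5}
Step 7: wait(T3) -> count=1 queue=[] holders={T3,T4,T5}
Step 8: wait(T2) -> count=0 queue=[] holders={T2,T3,T4,T5}
Step 9: signal(T5) -> count=1 queue=[] holders={T2,T3,T4}
Step 10: wait(T5) -> count=0 queue=[] holders={T2,T3,T4,T5}
Step 11: signal(T2) -> count=1 queue=[] holders={T3,T4,T5}
Step 12: wait(T2) -> count=0 queue=[] holders={T2,T3,T4,T5}
Step 13: wait(T6) -> count=0 queue=[T6] holders={T2,T3,T4,T5}
Step 14: wait(T7) -> count=0 queue=[T6,T7] holders={T2,T3,T4,T5}
Step 15: signal(T5) -> count=0 queue=[T7] holders={T2,T3,T4,T6}
Step 16: signal(T6) -> count=0 queue=[] holders={T2,T3,T4,T7}
Step 17: signal(T2) -> count=1 queue=[] holders={T3,T4,T7}
Final holders: {T3,T4,T7} -> 3 thread(s)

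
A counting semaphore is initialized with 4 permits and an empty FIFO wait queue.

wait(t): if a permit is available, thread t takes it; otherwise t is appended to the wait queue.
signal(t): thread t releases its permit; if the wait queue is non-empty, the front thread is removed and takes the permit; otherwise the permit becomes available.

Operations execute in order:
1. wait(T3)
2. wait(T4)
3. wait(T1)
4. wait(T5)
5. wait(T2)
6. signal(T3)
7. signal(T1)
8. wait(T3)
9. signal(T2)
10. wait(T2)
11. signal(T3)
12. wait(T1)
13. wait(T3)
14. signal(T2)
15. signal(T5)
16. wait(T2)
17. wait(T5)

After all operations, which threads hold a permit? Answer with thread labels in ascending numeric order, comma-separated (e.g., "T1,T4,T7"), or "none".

Step 1: wait(T3) -> count=3 queue=[] holders={T3}
Step 2: wait(T4) -> count=2 queue=[] holders={T3,T4}
Step 3: wait(T1) -> count=1 queue=[] holders={T1,T3,T4}
Step 4: wait(T5) -> count=0 queue=[] holders={T1,T3,T4,T5}
Step 5: wait(T2) -> count=0 queue=[T2] holders={T1,T3,T4,T5}
Step 6: signal(T3) -> count=0 queue=[] holders={T1,T2,T4,T5}
Step 7: signal(T1) -> count=1 queue=[] holders={T2,T4,T5}
Step 8: wait(T3) -> count=0 queue=[] holders={T2,T3,T4,T5}
Step 9: signal(T2) -> count=1 queue=[] holders={T3,T4,T5}
Step 10: wait(T2) -> count=0 queue=[] holders={T2,T3,T4,T5}
Step 11: signal(T3) -> count=1 queue=[] holders={T2,T4,T5}
Step 12: wait(T1) -> count=0 queue=[] holders={T1,T2,T4,T5}
Step 13: wait(T3) -> count=0 queue=[T3] holders={T1,T2,T4,T5}
Step 14: signal(T2) -> count=0 queue=[] holders={T1,T3,T4,T5}
Step 15: signal(T5) -> count=1 queue=[] holders={T1,T3,T4}
Step 16: wait(T2) -> count=0 queue=[] holders={T1,T2,T3,T4}
Step 17: wait(T5) -> count=0 queue=[T5] holders={T1,T2,T3,T4}
Final holders: T1,T2,T3,T4

Answer: T1,T2,T3,T4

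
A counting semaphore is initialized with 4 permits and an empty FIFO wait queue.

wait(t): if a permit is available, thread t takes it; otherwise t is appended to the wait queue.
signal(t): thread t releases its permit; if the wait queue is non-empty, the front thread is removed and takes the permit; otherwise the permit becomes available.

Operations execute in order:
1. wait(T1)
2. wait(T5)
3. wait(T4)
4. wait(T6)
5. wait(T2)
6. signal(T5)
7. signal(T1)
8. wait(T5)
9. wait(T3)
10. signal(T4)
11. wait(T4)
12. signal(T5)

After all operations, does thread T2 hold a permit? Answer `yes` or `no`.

Answer: yes

Derivation:
Step 1: wait(T1) -> count=3 queue=[] holders={T1}
Step 2: wait(T5) -> count=2 queue=[] holders={T1,T5}
Step 3: wait(T4) -> count=1 queue=[] holders={T1,T4,T5}
Step 4: wait(T6) -> count=0 queue=[] holders={T1,T4,T5,T6}
Step 5: wait(T2) -> count=0 queue=[T2] holders={T1,T4,T5,T6}
Step 6: signal(T5) -> count=0 queue=[] holders={T1,T2,T4,T6}
Step 7: signal(T1) -> count=1 queue=[] holders={T2,T4,T6}
Step 8: wait(T5) -> count=0 queue=[] holders={T2,T4,T5,T6}
Step 9: wait(T3) -> count=0 queue=[T3] holders={T2,T4,T5,T6}
Step 10: signal(T4) -> count=0 queue=[] holders={T2,T3,T5,T6}
Step 11: wait(T4) -> count=0 queue=[T4] holders={T2,T3,T5,T6}
Step 12: signal(T5) -> count=0 queue=[] holders={T2,T3,T4,T6}
Final holders: {T2,T3,T4,T6} -> T2 in holders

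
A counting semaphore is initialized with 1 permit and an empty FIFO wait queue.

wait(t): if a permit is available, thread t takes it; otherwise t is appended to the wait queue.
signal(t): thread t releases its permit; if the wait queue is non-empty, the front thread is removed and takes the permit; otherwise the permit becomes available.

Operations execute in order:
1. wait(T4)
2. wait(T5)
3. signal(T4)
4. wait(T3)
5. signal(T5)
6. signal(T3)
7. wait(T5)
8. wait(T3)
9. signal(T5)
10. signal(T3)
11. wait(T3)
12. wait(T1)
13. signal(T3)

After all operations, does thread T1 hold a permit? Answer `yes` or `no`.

Step 1: wait(T4) -> count=0 queue=[] holders={T4}
Step 2: wait(T5) -> count=0 queue=[T5] holders={T4}
Step 3: signal(T4) -> count=0 queue=[] holders={T5}
Step 4: wait(T3) -> count=0 queue=[T3] holders={T5}
Step 5: signal(T5) -> count=0 queue=[] holders={T3}
Step 6: signal(T3) -> count=1 queue=[] holders={none}
Step 7: wait(T5) -> count=0 queue=[] holders={T5}
Step 8: wait(T3) -> count=0 queue=[T3] holders={T5}
Step 9: signal(T5) -> count=0 queue=[] holders={T3}
Step 10: signal(T3) -> count=1 queue=[] holders={none}
Step 11: wait(T3) -> count=0 queue=[] holders={T3}
Step 12: wait(T1) -> count=0 queue=[T1] holders={T3}
Step 13: signal(T3) -> count=0 queue=[] holders={T1}
Final holders: {T1} -> T1 in holders

Answer: yes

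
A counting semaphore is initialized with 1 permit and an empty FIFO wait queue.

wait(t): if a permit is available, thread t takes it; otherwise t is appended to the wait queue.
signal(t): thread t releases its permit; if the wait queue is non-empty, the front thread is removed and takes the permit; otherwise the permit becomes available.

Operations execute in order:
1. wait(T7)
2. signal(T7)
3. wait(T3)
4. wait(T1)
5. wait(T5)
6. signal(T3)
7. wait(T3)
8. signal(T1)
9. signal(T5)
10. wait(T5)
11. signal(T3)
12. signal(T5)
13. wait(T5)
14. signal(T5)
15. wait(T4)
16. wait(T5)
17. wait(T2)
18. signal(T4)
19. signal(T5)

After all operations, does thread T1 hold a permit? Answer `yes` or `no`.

Answer: no

Derivation:
Step 1: wait(T7) -> count=0 queue=[] holders={T7}
Step 2: signal(T7) -> count=1 queue=[] holders={none}
Step 3: wait(T3) -> count=0 queue=[] holders={T3}
Step 4: wait(T1) -> count=0 queue=[T1] holders={T3}
Step 5: wait(T5) -> count=0 queue=[T1,T5] holders={T3}
Step 6: signal(T3) -> count=0 queue=[T5] holders={T1}
Step 7: wait(T3) -> count=0 queue=[T5,T3] holders={T1}
Step 8: signal(T1) -> count=0 queue=[T3] holders={T5}
Step 9: signal(T5) -> count=0 queue=[] holders={T3}
Step 10: wait(T5) -> count=0 queue=[T5] holders={T3}
Step 11: signal(T3) -> count=0 queue=[] holders={T5}
Step 12: signal(T5) -> count=1 queue=[] holders={none}
Step 13: wait(T5) -> count=0 queue=[] holders={T5}
Step 14: signal(T5) -> count=1 queue=[] holders={none}
Step 15: wait(T4) -> count=0 queue=[] holders={T4}
Step 16: wait(T5) -> count=0 queue=[T5] holders={T4}
Step 17: wait(T2) -> count=0 queue=[T5,T2] holders={T4}
Step 18: signal(T4) -> count=0 queue=[T2] holders={T5}
Step 19: signal(T5) -> count=0 queue=[] holders={T2}
Final holders: {T2} -> T1 not in holders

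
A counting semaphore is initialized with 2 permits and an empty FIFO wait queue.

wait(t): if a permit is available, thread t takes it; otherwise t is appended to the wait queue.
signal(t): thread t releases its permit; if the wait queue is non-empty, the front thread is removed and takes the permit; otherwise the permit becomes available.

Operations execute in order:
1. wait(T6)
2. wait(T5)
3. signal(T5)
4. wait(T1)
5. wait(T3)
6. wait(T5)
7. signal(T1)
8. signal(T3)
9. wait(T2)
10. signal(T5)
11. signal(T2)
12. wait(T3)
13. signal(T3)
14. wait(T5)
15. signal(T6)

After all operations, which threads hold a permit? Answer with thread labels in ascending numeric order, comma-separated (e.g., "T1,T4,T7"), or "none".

Step 1: wait(T6) -> count=1 queue=[] holders={T6}
Step 2: wait(T5) -> count=0 queue=[] holders={T5,T6}
Step 3: signal(T5) -> count=1 queue=[] holders={T6}
Step 4: wait(T1) -> count=0 queue=[] holders={T1,T6}
Step 5: wait(T3) -> count=0 queue=[T3] holders={T1,T6}
Step 6: wait(T5) -> count=0 queue=[T3,T5] holders={T1,T6}
Step 7: signal(T1) -> count=0 queue=[T5] holders={T3,T6}
Step 8: signal(T3) -> count=0 queue=[] holders={T5,T6}
Step 9: wait(T2) -> count=0 queue=[T2] holders={T5,T6}
Step 10: signal(T5) -> count=0 queue=[] holders={T2,T6}
Step 11: signal(T2) -> count=1 queue=[] holders={T6}
Step 12: wait(T3) -> count=0 queue=[] holders={T3,T6}
Step 13: signal(T3) -> count=1 queue=[] holders={T6}
Step 14: wait(T5) -> count=0 queue=[] holders={T5,T6}
Step 15: signal(T6) -> count=1 queue=[] holders={T5}
Final holders: T5

Answer: T5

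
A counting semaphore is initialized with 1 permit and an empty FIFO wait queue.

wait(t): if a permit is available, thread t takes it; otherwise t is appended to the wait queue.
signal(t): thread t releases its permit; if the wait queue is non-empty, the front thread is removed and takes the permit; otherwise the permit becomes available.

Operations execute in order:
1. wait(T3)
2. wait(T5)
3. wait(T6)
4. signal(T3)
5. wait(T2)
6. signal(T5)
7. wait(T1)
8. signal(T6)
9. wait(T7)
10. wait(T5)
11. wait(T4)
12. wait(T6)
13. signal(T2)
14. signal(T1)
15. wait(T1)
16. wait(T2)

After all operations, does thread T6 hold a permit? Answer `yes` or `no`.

Answer: no

Derivation:
Step 1: wait(T3) -> count=0 queue=[] holders={T3}
Step 2: wait(T5) -> count=0 queue=[T5] holders={T3}
Step 3: wait(T6) -> count=0 queue=[T5,T6] holders={T3}
Step 4: signal(T3) -> count=0 queue=[T6] holders={T5}
Step 5: wait(T2) -> count=0 queue=[T6,T2] holders={T5}
Step 6: signal(T5) -> count=0 queue=[T2] holders={T6}
Step 7: wait(T1) -> count=0 queue=[T2,T1] holders={T6}
Step 8: signal(T6) -> count=0 queue=[T1] holders={T2}
Step 9: wait(T7) -> count=0 queue=[T1,T7] holders={T2}
Step 10: wait(T5) -> count=0 queue=[T1,T7,T5] holders={T2}
Step 11: wait(T4) -> count=0 queue=[T1,T7,T5,T4] holders={T2}
Step 12: wait(T6) -> count=0 queue=[T1,T7,T5,T4,T6] holders={T2}
Step 13: signal(T2) -> count=0 queue=[T7,T5,T4,T6] holders={T1}
Step 14: signal(T1) -> count=0 queue=[T5,T4,T6] holders={T7}
Step 15: wait(T1) -> count=0 queue=[T5,T4,T6,T1] holders={T7}
Step 16: wait(T2) -> count=0 queue=[T5,T4,T6,T1,T2] holders={T7}
Final holders: {T7} -> T6 not in holders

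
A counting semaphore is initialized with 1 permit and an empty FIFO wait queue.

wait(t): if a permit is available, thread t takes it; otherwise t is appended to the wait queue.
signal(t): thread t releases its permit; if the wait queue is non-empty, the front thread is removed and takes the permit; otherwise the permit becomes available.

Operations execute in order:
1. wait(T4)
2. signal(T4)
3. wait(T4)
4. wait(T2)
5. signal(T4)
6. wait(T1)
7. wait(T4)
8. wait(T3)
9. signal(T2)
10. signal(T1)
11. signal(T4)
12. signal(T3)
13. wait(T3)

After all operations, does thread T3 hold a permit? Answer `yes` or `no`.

Step 1: wait(T4) -> count=0 queue=[] holders={T4}
Step 2: signal(T4) -> count=1 queue=[] holders={none}
Step 3: wait(T4) -> count=0 queue=[] holders={T4}
Step 4: wait(T2) -> count=0 queue=[T2] holders={T4}
Step 5: signal(T4) -> count=0 queue=[] holders={T2}
Step 6: wait(T1) -> count=0 queue=[T1] holders={T2}
Step 7: wait(T4) -> count=0 queue=[T1,T4] holders={T2}
Step 8: wait(T3) -> count=0 queue=[T1,T4,T3] holders={T2}
Step 9: signal(T2) -> count=0 queue=[T4,T3] holders={T1}
Step 10: signal(T1) -> count=0 queue=[T3] holders={T4}
Step 11: signal(T4) -> count=0 queue=[] holders={T3}
Step 12: signal(T3) -> count=1 queue=[] holders={none}
Step 13: wait(T3) -> count=0 queue=[] holders={T3}
Final holders: {T3} -> T3 in holders

Answer: yes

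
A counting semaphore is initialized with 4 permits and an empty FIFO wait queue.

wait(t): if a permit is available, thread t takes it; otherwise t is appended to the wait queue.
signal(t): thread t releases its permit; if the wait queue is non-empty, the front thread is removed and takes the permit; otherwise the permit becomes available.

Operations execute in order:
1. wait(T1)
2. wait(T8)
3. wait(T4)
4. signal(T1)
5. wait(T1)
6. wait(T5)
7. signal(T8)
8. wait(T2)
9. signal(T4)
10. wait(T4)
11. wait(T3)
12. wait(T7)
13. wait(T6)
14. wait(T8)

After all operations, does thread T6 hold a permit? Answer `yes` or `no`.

Answer: no

Derivation:
Step 1: wait(T1) -> count=3 queue=[] holders={T1}
Step 2: wait(T8) -> count=2 queue=[] holders={T1,T8}
Step 3: wait(T4) -> count=1 queue=[] holders={T1,T4,T8}
Step 4: signal(T1) -> count=2 queue=[] holders={T4,T8}
Step 5: wait(T1) -> count=1 queue=[] holders={T1,T4,T8}
Step 6: wait(T5) -> count=0 queue=[] holders={T1,T4,T5,T8}
Step 7: signal(T8) -> count=1 queue=[] holders={T1,T4,T5}
Step 8: wait(T2) -> count=0 queue=[] holders={T1,T2,T4,T5}
Step 9: signal(T4) -> count=1 queue=[] holders={T1,T2,T5}
Step 10: wait(T4) -> count=0 queue=[] holders={T1,T2,T4,T5}
Step 11: wait(T3) -> count=0 queue=[T3] holders={T1,T2,T4,T5}
Step 12: wait(T7) -> count=0 queue=[T3,T7] holders={T1,T2,T4,T5}
Step 13: wait(T6) -> count=0 queue=[T3,T7,T6] holders={T1,T2,T4,T5}
Step 14: wait(T8) -> count=0 queue=[T3,T7,T6,T8] holders={T1,T2,T4,T5}
Final holders: {T1,T2,T4,T5} -> T6 not in holders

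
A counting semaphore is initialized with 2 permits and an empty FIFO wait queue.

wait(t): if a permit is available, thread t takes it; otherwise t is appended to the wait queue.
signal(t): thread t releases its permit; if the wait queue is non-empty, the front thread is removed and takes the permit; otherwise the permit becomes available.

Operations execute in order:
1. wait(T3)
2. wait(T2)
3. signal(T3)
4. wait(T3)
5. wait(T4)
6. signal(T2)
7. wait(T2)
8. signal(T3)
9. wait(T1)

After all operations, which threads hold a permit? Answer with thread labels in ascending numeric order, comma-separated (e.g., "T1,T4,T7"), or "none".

Answer: T2,T4

Derivation:
Step 1: wait(T3) -> count=1 queue=[] holders={T3}
Step 2: wait(T2) -> count=0 queue=[] holders={T2,T3}
Step 3: signal(T3) -> count=1 queue=[] holders={T2}
Step 4: wait(T3) -> count=0 queue=[] holders={T2,T3}
Step 5: wait(T4) -> count=0 queue=[T4] holders={T2,T3}
Step 6: signal(T2) -> count=0 queue=[] holders={T3,T4}
Step 7: wait(T2) -> count=0 queue=[T2] holders={T3,T4}
Step 8: signal(T3) -> count=0 queue=[] holders={T2,T4}
Step 9: wait(T1) -> count=0 queue=[T1] holders={T2,T4}
Final holders: T2,T4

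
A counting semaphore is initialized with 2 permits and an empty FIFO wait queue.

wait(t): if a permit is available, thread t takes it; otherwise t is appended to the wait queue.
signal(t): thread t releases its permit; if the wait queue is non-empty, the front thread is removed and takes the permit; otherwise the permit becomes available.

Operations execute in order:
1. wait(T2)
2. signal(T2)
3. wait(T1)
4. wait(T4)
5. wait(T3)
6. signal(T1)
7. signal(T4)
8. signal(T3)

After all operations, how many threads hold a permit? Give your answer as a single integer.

Step 1: wait(T2) -> count=1 queue=[] holders={T2}
Step 2: signal(T2) -> count=2 queue=[] holders={none}
Step 3: wait(T1) -> count=1 queue=[] holders={T1}
Step 4: wait(T4) -> count=0 queue=[] holders={T1,T4}
Step 5: wait(T3) -> count=0 queue=[T3] holders={T1,T4}
Step 6: signal(T1) -> count=0 queue=[] holders={T3,T4}
Step 7: signal(T4) -> count=1 queue=[] holders={T3}
Step 8: signal(T3) -> count=2 queue=[] holders={none}
Final holders: {none} -> 0 thread(s)

Answer: 0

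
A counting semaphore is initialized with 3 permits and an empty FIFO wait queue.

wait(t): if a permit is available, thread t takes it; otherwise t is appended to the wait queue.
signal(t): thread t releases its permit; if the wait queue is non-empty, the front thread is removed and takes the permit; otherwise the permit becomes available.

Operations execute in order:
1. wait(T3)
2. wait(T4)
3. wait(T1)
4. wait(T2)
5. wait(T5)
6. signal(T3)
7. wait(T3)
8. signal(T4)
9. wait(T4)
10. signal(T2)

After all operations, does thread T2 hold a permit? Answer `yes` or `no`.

Answer: no

Derivation:
Step 1: wait(T3) -> count=2 queue=[] holders={T3}
Step 2: wait(T4) -> count=1 queue=[] holders={T3,T4}
Step 3: wait(T1) -> count=0 queue=[] holders={T1,T3,T4}
Step 4: wait(T2) -> count=0 queue=[T2] holders={T1,T3,T4}
Step 5: wait(T5) -> count=0 queue=[T2,T5] holders={T1,T3,T4}
Step 6: signal(T3) -> count=0 queue=[T5] holders={T1,T2,T4}
Step 7: wait(T3) -> count=0 queue=[T5,T3] holders={T1,T2,T4}
Step 8: signal(T4) -> count=0 queue=[T3] holders={T1,T2,T5}
Step 9: wait(T4) -> count=0 queue=[T3,T4] holders={T1,T2,T5}
Step 10: signal(T2) -> count=0 queue=[T4] holders={T1,T3,T5}
Final holders: {T1,T3,T5} -> T2 not in holders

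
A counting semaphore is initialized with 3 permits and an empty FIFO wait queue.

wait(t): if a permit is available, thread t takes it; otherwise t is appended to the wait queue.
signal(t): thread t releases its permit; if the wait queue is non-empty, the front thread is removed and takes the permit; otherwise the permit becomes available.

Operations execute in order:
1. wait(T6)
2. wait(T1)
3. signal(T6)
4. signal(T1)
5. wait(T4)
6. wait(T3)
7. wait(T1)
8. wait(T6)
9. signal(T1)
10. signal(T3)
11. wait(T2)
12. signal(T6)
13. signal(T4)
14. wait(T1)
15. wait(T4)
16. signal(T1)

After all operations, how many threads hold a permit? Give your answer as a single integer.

Answer: 2

Derivation:
Step 1: wait(T6) -> count=2 queue=[] holders={T6}
Step 2: wait(T1) -> count=1 queue=[] holders={T1,T6}
Step 3: signal(T6) -> count=2 queue=[] holders={T1}
Step 4: signal(T1) -> count=3 queue=[] holders={none}
Step 5: wait(T4) -> count=2 queue=[] holders={T4}
Step 6: wait(T3) -> count=1 queue=[] holders={T3,T4}
Step 7: wait(T1) -> count=0 queue=[] holders={T1,T3,T4}
Step 8: wait(T6) -> count=0 queue=[T6] holders={T1,T3,T4}
Step 9: signal(T1) -> count=0 queue=[] holders={T3,T4,T6}
Step 10: signal(T3) -> count=1 queue=[] holders={T4,T6}
Step 11: wait(T2) -> count=0 queue=[] holders={T2,T4,T6}
Step 12: signal(T6) -> count=1 queue=[] holders={T2,T4}
Step 13: signal(T4) -> count=2 queue=[] holders={T2}
Step 14: wait(T1) -> count=1 queue=[] holders={T1,T2}
Step 15: wait(T4) -> count=0 queue=[] holders={T1,T2,T4}
Step 16: signal(T1) -> count=1 queue=[] holders={T2,T4}
Final holders: {T2,T4} -> 2 thread(s)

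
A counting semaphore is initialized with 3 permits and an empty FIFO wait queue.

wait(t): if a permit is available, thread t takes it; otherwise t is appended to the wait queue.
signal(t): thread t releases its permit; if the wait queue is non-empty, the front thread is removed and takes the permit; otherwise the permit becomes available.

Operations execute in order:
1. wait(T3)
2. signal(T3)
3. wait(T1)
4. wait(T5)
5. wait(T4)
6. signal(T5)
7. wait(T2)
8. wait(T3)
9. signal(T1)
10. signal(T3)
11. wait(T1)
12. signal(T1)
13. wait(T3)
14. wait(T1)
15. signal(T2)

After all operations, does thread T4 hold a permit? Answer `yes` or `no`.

Step 1: wait(T3) -> count=2 queue=[] holders={T3}
Step 2: signal(T3) -> count=3 queue=[] holders={none}
Step 3: wait(T1) -> count=2 queue=[] holders={T1}
Step 4: wait(T5) -> count=1 queue=[] holders={T1,T5}
Step 5: wait(T4) -> count=0 queue=[] holders={T1,T4,T5}
Step 6: signal(T5) -> count=1 queue=[] holders={T1,T4}
Step 7: wait(T2) -> count=0 queue=[] holders={T1,T2,T4}
Step 8: wait(T3) -> count=0 queue=[T3] holders={T1,T2,T4}
Step 9: signal(T1) -> count=0 queue=[] holders={T2,T3,T4}
Step 10: signal(T3) -> count=1 queue=[] holders={T2,T4}
Step 11: wait(T1) -> count=0 queue=[] holders={T1,T2,T4}
Step 12: signal(T1) -> count=1 queue=[] holders={T2,T4}
Step 13: wait(T3) -> count=0 queue=[] holders={T2,T3,T4}
Step 14: wait(T1) -> count=0 queue=[T1] holders={T2,T3,T4}
Step 15: signal(T2) -> count=0 queue=[] holders={T1,T3,T4}
Final holders: {T1,T3,T4} -> T4 in holders

Answer: yes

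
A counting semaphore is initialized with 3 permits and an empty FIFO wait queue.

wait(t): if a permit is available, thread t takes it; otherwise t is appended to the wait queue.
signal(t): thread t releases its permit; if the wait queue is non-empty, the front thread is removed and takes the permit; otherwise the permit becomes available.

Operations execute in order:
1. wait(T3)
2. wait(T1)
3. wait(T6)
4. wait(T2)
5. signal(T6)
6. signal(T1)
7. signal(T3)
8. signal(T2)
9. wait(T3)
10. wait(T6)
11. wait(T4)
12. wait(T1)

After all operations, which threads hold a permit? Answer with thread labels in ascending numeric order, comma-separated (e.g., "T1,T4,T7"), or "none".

Answer: T3,T4,T6

Derivation:
Step 1: wait(T3) -> count=2 queue=[] holders={T3}
Step 2: wait(T1) -> count=1 queue=[] holders={T1,T3}
Step 3: wait(T6) -> count=0 queue=[] holders={T1,T3,T6}
Step 4: wait(T2) -> count=0 queue=[T2] holders={T1,T3,T6}
Step 5: signal(T6) -> count=0 queue=[] holders={T1,T2,T3}
Step 6: signal(T1) -> count=1 queue=[] holders={T2,T3}
Step 7: signal(T3) -> count=2 queue=[] holders={T2}
Step 8: signal(T2) -> count=3 queue=[] holders={none}
Step 9: wait(T3) -> count=2 queue=[] holders={T3}
Step 10: wait(T6) -> count=1 queue=[] holders={T3,T6}
Step 11: wait(T4) -> count=0 queue=[] holders={T3,T4,T6}
Step 12: wait(T1) -> count=0 queue=[T1] holders={T3,T4,T6}
Final holders: T3,T4,T6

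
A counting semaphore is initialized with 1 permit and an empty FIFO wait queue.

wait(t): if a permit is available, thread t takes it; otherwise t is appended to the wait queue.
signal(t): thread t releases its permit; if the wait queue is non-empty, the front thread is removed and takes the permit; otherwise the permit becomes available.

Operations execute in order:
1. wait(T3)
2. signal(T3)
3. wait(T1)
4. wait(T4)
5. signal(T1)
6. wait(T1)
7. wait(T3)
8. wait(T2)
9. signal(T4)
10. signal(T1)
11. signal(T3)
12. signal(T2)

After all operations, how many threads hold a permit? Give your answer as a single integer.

Step 1: wait(T3) -> count=0 queue=[] holders={T3}
Step 2: signal(T3) -> count=1 queue=[] holders={none}
Step 3: wait(T1) -> count=0 queue=[] holders={T1}
Step 4: wait(T4) -> count=0 queue=[T4] holders={T1}
Step 5: signal(T1) -> count=0 queue=[] holders={T4}
Step 6: wait(T1) -> count=0 queue=[T1] holders={T4}
Step 7: wait(T3) -> count=0 queue=[T1,T3] holders={T4}
Step 8: wait(T2) -> count=0 queue=[T1,T3,T2] holders={T4}
Step 9: signal(T4) -> count=0 queue=[T3,T2] holders={T1}
Step 10: signal(T1) -> count=0 queue=[T2] holders={T3}
Step 11: signal(T3) -> count=0 queue=[] holders={T2}
Step 12: signal(T2) -> count=1 queue=[] holders={none}
Final holders: {none} -> 0 thread(s)

Answer: 0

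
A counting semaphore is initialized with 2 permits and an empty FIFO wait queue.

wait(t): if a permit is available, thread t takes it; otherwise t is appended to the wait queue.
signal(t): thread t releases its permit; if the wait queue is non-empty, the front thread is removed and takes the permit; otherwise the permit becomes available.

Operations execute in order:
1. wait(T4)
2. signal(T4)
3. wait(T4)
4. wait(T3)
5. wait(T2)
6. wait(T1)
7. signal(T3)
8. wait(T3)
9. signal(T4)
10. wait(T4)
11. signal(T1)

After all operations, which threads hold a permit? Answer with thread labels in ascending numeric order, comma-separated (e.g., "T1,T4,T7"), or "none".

Answer: T2,T3

Derivation:
Step 1: wait(T4) -> count=1 queue=[] holders={T4}
Step 2: signal(T4) -> count=2 queue=[] holders={none}
Step 3: wait(T4) -> count=1 queue=[] holders={T4}
Step 4: wait(T3) -> count=0 queue=[] holders={T3,T4}
Step 5: wait(T2) -> count=0 queue=[T2] holders={T3,T4}
Step 6: wait(T1) -> count=0 queue=[T2,T1] holders={T3,T4}
Step 7: signal(T3) -> count=0 queue=[T1] holders={T2,T4}
Step 8: wait(T3) -> count=0 queue=[T1,T3] holders={T2,T4}
Step 9: signal(T4) -> count=0 queue=[T3] holders={T1,T2}
Step 10: wait(T4) -> count=0 queue=[T3,T4] holders={T1,T2}
Step 11: signal(T1) -> count=0 queue=[T4] holders={T2,T3}
Final holders: T2,T3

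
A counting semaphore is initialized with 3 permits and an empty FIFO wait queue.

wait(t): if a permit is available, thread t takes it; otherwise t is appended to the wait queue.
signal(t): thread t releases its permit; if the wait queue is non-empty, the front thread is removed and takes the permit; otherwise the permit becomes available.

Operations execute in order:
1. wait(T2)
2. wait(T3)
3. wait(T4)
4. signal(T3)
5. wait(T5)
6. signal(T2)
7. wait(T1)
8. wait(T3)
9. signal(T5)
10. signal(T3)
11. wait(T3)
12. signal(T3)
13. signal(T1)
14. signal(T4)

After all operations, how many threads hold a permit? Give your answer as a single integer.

Answer: 0

Derivation:
Step 1: wait(T2) -> count=2 queue=[] holders={T2}
Step 2: wait(T3) -> count=1 queue=[] holders={T2,T3}
Step 3: wait(T4) -> count=0 queue=[] holders={T2,T3,T4}
Step 4: signal(T3) -> count=1 queue=[] holders={T2,T4}
Step 5: wait(T5) -> count=0 queue=[] holders={T2,T4,T5}
Step 6: signal(T2) -> count=1 queue=[] holders={T4,T5}
Step 7: wait(T1) -> count=0 queue=[] holders={T1,T4,T5}
Step 8: wait(T3) -> count=0 queue=[T3] holders={T1,T4,T5}
Step 9: signal(T5) -> count=0 queue=[] holders={T1,T3,T4}
Step 10: signal(T3) -> count=1 queue=[] holders={T1,T4}
Step 11: wait(T3) -> count=0 queue=[] holders={T1,T3,T4}
Step 12: signal(T3) -> count=1 queue=[] holders={T1,T4}
Step 13: signal(T1) -> count=2 queue=[] holders={T4}
Step 14: signal(T4) -> count=3 queue=[] holders={none}
Final holders: {none} -> 0 thread(s)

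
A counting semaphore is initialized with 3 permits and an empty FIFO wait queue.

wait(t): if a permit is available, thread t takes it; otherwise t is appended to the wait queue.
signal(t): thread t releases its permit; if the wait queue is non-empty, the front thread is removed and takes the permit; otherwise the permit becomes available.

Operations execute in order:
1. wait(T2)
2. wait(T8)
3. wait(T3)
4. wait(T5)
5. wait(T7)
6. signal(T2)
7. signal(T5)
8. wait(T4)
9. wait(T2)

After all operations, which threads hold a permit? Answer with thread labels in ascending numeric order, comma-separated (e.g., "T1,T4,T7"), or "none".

Step 1: wait(T2) -> count=2 queue=[] holders={T2}
Step 2: wait(T8) -> count=1 queue=[] holders={T2,T8}
Step 3: wait(T3) -> count=0 queue=[] holders={T2,T3,T8}
Step 4: wait(T5) -> count=0 queue=[T5] holders={T2,T3,T8}
Step 5: wait(T7) -> count=0 queue=[T5,T7] holders={T2,T3,T8}
Step 6: signal(T2) -> count=0 queue=[T7] holders={T3,T5,T8}
Step 7: signal(T5) -> count=0 queue=[] holders={T3,T7,T8}
Step 8: wait(T4) -> count=0 queue=[T4] holders={T3,T7,T8}
Step 9: wait(T2) -> count=0 queue=[T4,T2] holders={T3,T7,T8}
Final holders: T3,T7,T8

Answer: T3,T7,T8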